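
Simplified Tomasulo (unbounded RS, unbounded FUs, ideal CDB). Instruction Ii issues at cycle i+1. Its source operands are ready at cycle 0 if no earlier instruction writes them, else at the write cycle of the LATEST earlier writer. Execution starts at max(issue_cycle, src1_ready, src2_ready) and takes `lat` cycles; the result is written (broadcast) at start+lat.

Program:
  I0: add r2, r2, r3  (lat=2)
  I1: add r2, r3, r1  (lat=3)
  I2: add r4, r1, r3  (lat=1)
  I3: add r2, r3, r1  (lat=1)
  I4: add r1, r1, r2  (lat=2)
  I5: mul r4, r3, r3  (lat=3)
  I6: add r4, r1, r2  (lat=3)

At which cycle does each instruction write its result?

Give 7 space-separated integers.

I0 add r2: issue@1 deps=(None,None) exec_start@1 write@3
I1 add r2: issue@2 deps=(None,None) exec_start@2 write@5
I2 add r4: issue@3 deps=(None,None) exec_start@3 write@4
I3 add r2: issue@4 deps=(None,None) exec_start@4 write@5
I4 add r1: issue@5 deps=(None,3) exec_start@5 write@7
I5 mul r4: issue@6 deps=(None,None) exec_start@6 write@9
I6 add r4: issue@7 deps=(4,3) exec_start@7 write@10

Answer: 3 5 4 5 7 9 10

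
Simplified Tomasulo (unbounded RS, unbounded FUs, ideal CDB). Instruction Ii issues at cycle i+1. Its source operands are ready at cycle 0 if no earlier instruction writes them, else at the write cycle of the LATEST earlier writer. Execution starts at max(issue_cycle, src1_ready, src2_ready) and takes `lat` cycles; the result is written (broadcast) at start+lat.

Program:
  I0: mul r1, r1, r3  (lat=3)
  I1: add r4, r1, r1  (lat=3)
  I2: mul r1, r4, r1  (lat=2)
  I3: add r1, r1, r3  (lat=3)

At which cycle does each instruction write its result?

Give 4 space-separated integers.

Answer: 4 7 9 12

Derivation:
I0 mul r1: issue@1 deps=(None,None) exec_start@1 write@4
I1 add r4: issue@2 deps=(0,0) exec_start@4 write@7
I2 mul r1: issue@3 deps=(1,0) exec_start@7 write@9
I3 add r1: issue@4 deps=(2,None) exec_start@9 write@12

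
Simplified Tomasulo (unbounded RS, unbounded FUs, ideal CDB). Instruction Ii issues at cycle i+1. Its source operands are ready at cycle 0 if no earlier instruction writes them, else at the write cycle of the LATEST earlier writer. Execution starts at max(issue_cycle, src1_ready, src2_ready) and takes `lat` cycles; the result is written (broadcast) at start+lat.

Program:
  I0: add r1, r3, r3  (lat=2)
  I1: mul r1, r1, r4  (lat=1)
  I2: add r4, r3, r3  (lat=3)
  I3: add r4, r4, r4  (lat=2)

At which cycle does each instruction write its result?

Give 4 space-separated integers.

Answer: 3 4 6 8

Derivation:
I0 add r1: issue@1 deps=(None,None) exec_start@1 write@3
I1 mul r1: issue@2 deps=(0,None) exec_start@3 write@4
I2 add r4: issue@3 deps=(None,None) exec_start@3 write@6
I3 add r4: issue@4 deps=(2,2) exec_start@6 write@8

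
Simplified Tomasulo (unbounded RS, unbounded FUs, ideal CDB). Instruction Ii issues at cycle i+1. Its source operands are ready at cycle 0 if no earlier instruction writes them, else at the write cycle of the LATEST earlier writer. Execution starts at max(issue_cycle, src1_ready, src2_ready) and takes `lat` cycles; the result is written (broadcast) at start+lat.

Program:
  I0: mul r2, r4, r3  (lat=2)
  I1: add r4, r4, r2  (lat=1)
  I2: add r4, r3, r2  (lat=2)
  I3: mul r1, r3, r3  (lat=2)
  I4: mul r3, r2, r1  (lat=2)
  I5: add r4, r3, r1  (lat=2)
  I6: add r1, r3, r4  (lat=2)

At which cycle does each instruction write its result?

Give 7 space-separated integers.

I0 mul r2: issue@1 deps=(None,None) exec_start@1 write@3
I1 add r4: issue@2 deps=(None,0) exec_start@3 write@4
I2 add r4: issue@3 deps=(None,0) exec_start@3 write@5
I3 mul r1: issue@4 deps=(None,None) exec_start@4 write@6
I4 mul r3: issue@5 deps=(0,3) exec_start@6 write@8
I5 add r4: issue@6 deps=(4,3) exec_start@8 write@10
I6 add r1: issue@7 deps=(4,5) exec_start@10 write@12

Answer: 3 4 5 6 8 10 12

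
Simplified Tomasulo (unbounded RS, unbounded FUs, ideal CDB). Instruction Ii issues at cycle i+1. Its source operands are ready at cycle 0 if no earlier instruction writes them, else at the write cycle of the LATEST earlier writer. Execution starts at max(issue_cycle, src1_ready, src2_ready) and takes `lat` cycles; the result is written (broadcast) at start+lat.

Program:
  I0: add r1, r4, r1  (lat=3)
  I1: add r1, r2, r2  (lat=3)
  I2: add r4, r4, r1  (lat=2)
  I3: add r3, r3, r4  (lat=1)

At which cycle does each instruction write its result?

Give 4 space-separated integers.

Answer: 4 5 7 8

Derivation:
I0 add r1: issue@1 deps=(None,None) exec_start@1 write@4
I1 add r1: issue@2 deps=(None,None) exec_start@2 write@5
I2 add r4: issue@3 deps=(None,1) exec_start@5 write@7
I3 add r3: issue@4 deps=(None,2) exec_start@7 write@8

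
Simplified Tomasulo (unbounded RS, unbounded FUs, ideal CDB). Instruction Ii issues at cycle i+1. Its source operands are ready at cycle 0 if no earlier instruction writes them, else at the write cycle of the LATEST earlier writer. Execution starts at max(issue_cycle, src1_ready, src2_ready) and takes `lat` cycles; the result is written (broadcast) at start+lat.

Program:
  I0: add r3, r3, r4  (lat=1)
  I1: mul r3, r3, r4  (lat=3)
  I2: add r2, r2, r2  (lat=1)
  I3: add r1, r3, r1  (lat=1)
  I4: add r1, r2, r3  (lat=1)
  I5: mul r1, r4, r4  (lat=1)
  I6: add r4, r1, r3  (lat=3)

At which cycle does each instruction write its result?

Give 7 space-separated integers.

I0 add r3: issue@1 deps=(None,None) exec_start@1 write@2
I1 mul r3: issue@2 deps=(0,None) exec_start@2 write@5
I2 add r2: issue@3 deps=(None,None) exec_start@3 write@4
I3 add r1: issue@4 deps=(1,None) exec_start@5 write@6
I4 add r1: issue@5 deps=(2,1) exec_start@5 write@6
I5 mul r1: issue@6 deps=(None,None) exec_start@6 write@7
I6 add r4: issue@7 deps=(5,1) exec_start@7 write@10

Answer: 2 5 4 6 6 7 10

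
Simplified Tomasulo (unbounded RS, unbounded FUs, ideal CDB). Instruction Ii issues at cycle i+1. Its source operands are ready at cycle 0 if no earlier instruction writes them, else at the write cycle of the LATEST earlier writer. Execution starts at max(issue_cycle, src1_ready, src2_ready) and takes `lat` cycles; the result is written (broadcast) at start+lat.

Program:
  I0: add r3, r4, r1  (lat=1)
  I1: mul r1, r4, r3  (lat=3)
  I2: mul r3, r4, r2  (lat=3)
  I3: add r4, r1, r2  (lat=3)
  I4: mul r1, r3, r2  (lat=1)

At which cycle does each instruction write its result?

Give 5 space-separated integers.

I0 add r3: issue@1 deps=(None,None) exec_start@1 write@2
I1 mul r1: issue@2 deps=(None,0) exec_start@2 write@5
I2 mul r3: issue@3 deps=(None,None) exec_start@3 write@6
I3 add r4: issue@4 deps=(1,None) exec_start@5 write@8
I4 mul r1: issue@5 deps=(2,None) exec_start@6 write@7

Answer: 2 5 6 8 7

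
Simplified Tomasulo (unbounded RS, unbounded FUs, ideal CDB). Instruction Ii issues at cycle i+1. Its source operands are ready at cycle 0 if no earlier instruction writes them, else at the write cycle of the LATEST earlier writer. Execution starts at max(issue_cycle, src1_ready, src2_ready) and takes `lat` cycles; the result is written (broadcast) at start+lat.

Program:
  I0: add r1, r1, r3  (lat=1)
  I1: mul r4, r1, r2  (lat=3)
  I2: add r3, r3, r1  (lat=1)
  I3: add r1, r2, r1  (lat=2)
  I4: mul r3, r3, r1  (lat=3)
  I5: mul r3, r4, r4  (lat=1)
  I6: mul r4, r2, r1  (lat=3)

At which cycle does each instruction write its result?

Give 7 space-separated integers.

Answer: 2 5 4 6 9 7 10

Derivation:
I0 add r1: issue@1 deps=(None,None) exec_start@1 write@2
I1 mul r4: issue@2 deps=(0,None) exec_start@2 write@5
I2 add r3: issue@3 deps=(None,0) exec_start@3 write@4
I3 add r1: issue@4 deps=(None,0) exec_start@4 write@6
I4 mul r3: issue@5 deps=(2,3) exec_start@6 write@9
I5 mul r3: issue@6 deps=(1,1) exec_start@6 write@7
I6 mul r4: issue@7 deps=(None,3) exec_start@7 write@10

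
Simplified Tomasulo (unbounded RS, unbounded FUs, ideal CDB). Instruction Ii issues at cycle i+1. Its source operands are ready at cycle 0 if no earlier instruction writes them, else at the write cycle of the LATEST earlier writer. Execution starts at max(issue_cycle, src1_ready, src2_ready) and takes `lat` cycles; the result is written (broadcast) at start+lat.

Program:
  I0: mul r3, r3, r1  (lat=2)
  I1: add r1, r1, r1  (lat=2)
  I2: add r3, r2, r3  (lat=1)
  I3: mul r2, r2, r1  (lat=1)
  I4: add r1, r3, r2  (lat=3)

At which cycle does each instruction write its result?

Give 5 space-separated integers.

Answer: 3 4 4 5 8

Derivation:
I0 mul r3: issue@1 deps=(None,None) exec_start@1 write@3
I1 add r1: issue@2 deps=(None,None) exec_start@2 write@4
I2 add r3: issue@3 deps=(None,0) exec_start@3 write@4
I3 mul r2: issue@4 deps=(None,1) exec_start@4 write@5
I4 add r1: issue@5 deps=(2,3) exec_start@5 write@8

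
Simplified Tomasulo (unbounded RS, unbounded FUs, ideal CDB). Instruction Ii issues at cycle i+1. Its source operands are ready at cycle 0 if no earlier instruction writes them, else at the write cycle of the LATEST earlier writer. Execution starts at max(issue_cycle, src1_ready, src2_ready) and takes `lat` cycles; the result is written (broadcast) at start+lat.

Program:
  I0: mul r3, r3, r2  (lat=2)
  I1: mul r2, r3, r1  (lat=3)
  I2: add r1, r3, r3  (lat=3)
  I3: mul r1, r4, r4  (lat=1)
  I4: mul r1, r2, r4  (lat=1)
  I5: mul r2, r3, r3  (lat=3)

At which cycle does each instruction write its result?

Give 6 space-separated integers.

I0 mul r3: issue@1 deps=(None,None) exec_start@1 write@3
I1 mul r2: issue@2 deps=(0,None) exec_start@3 write@6
I2 add r1: issue@3 deps=(0,0) exec_start@3 write@6
I3 mul r1: issue@4 deps=(None,None) exec_start@4 write@5
I4 mul r1: issue@5 deps=(1,None) exec_start@6 write@7
I5 mul r2: issue@6 deps=(0,0) exec_start@6 write@9

Answer: 3 6 6 5 7 9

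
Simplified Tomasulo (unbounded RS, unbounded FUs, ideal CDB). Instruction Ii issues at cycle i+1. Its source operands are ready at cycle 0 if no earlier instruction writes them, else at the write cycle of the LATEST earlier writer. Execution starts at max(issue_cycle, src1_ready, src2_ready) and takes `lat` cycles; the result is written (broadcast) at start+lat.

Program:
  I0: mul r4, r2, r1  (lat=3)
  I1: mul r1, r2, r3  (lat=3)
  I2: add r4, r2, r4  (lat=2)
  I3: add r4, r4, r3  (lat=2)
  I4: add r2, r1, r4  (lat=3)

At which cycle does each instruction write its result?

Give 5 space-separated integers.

I0 mul r4: issue@1 deps=(None,None) exec_start@1 write@4
I1 mul r1: issue@2 deps=(None,None) exec_start@2 write@5
I2 add r4: issue@3 deps=(None,0) exec_start@4 write@6
I3 add r4: issue@4 deps=(2,None) exec_start@6 write@8
I4 add r2: issue@5 deps=(1,3) exec_start@8 write@11

Answer: 4 5 6 8 11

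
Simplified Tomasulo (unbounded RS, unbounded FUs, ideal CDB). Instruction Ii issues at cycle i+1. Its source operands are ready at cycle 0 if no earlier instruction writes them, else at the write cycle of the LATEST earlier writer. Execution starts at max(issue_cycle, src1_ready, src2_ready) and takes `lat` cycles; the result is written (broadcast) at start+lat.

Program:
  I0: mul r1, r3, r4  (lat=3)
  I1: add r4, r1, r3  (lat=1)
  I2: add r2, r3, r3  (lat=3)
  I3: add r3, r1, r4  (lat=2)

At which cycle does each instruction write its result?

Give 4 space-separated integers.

I0 mul r1: issue@1 deps=(None,None) exec_start@1 write@4
I1 add r4: issue@2 deps=(0,None) exec_start@4 write@5
I2 add r2: issue@3 deps=(None,None) exec_start@3 write@6
I3 add r3: issue@4 deps=(0,1) exec_start@5 write@7

Answer: 4 5 6 7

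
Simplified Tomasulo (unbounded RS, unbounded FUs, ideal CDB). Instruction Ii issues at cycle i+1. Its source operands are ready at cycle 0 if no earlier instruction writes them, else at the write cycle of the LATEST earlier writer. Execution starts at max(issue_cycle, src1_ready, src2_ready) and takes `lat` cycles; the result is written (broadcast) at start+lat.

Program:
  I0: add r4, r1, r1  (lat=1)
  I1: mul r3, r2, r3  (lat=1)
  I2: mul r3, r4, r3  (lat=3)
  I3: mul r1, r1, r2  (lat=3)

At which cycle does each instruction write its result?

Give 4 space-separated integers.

Answer: 2 3 6 7

Derivation:
I0 add r4: issue@1 deps=(None,None) exec_start@1 write@2
I1 mul r3: issue@2 deps=(None,None) exec_start@2 write@3
I2 mul r3: issue@3 deps=(0,1) exec_start@3 write@6
I3 mul r1: issue@4 deps=(None,None) exec_start@4 write@7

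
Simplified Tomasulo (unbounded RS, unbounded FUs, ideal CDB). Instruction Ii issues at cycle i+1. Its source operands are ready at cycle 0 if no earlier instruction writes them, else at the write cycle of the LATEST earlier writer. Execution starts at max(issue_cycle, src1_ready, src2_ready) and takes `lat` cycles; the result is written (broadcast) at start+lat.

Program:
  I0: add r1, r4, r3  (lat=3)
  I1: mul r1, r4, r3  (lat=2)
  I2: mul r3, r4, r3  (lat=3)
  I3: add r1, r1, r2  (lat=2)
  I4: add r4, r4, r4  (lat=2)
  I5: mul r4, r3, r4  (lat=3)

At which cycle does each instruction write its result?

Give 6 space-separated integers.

Answer: 4 4 6 6 7 10

Derivation:
I0 add r1: issue@1 deps=(None,None) exec_start@1 write@4
I1 mul r1: issue@2 deps=(None,None) exec_start@2 write@4
I2 mul r3: issue@3 deps=(None,None) exec_start@3 write@6
I3 add r1: issue@4 deps=(1,None) exec_start@4 write@6
I4 add r4: issue@5 deps=(None,None) exec_start@5 write@7
I5 mul r4: issue@6 deps=(2,4) exec_start@7 write@10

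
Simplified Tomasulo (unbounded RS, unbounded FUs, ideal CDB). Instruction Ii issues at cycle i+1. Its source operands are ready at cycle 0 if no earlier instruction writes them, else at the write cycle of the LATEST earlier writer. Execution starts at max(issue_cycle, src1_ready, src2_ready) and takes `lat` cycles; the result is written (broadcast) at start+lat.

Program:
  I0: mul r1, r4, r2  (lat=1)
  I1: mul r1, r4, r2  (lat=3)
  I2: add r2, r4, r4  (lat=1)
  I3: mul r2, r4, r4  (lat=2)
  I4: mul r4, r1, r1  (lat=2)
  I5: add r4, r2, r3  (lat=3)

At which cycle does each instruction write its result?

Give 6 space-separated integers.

Answer: 2 5 4 6 7 9

Derivation:
I0 mul r1: issue@1 deps=(None,None) exec_start@1 write@2
I1 mul r1: issue@2 deps=(None,None) exec_start@2 write@5
I2 add r2: issue@3 deps=(None,None) exec_start@3 write@4
I3 mul r2: issue@4 deps=(None,None) exec_start@4 write@6
I4 mul r4: issue@5 deps=(1,1) exec_start@5 write@7
I5 add r4: issue@6 deps=(3,None) exec_start@6 write@9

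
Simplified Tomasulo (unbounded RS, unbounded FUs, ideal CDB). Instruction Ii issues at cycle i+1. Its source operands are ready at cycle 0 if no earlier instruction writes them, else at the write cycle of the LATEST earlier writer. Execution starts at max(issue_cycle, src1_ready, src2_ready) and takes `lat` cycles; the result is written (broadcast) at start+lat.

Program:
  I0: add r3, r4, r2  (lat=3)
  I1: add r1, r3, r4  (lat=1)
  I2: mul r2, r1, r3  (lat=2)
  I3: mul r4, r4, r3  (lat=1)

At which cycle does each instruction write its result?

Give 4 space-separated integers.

Answer: 4 5 7 5

Derivation:
I0 add r3: issue@1 deps=(None,None) exec_start@1 write@4
I1 add r1: issue@2 deps=(0,None) exec_start@4 write@5
I2 mul r2: issue@3 deps=(1,0) exec_start@5 write@7
I3 mul r4: issue@4 deps=(None,0) exec_start@4 write@5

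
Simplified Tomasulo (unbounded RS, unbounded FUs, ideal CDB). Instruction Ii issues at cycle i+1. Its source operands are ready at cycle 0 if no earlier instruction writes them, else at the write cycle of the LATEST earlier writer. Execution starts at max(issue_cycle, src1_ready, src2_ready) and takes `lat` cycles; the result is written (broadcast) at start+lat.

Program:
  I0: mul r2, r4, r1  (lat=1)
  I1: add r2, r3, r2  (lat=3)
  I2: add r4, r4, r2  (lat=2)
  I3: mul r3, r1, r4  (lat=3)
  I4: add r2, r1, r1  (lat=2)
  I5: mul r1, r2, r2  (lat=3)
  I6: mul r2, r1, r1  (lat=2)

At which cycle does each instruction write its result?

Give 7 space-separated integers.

I0 mul r2: issue@1 deps=(None,None) exec_start@1 write@2
I1 add r2: issue@2 deps=(None,0) exec_start@2 write@5
I2 add r4: issue@3 deps=(None,1) exec_start@5 write@7
I3 mul r3: issue@4 deps=(None,2) exec_start@7 write@10
I4 add r2: issue@5 deps=(None,None) exec_start@5 write@7
I5 mul r1: issue@6 deps=(4,4) exec_start@7 write@10
I6 mul r2: issue@7 deps=(5,5) exec_start@10 write@12

Answer: 2 5 7 10 7 10 12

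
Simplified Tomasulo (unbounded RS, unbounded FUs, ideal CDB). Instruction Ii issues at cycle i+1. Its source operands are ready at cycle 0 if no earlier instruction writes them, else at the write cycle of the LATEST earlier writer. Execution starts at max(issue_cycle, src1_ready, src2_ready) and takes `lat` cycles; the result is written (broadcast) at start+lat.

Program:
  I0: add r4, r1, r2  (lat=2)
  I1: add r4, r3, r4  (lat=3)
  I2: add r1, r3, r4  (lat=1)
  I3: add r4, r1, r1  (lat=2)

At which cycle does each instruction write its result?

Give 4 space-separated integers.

I0 add r4: issue@1 deps=(None,None) exec_start@1 write@3
I1 add r4: issue@2 deps=(None,0) exec_start@3 write@6
I2 add r1: issue@3 deps=(None,1) exec_start@6 write@7
I3 add r4: issue@4 deps=(2,2) exec_start@7 write@9

Answer: 3 6 7 9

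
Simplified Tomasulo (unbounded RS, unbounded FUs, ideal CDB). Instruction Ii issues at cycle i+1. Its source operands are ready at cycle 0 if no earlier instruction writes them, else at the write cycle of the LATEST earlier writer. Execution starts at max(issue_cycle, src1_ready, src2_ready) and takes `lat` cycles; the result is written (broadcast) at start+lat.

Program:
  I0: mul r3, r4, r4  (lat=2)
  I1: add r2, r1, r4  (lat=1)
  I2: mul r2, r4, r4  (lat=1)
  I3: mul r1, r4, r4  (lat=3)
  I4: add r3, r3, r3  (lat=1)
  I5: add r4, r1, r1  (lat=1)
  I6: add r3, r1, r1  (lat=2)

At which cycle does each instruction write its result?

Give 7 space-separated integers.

I0 mul r3: issue@1 deps=(None,None) exec_start@1 write@3
I1 add r2: issue@2 deps=(None,None) exec_start@2 write@3
I2 mul r2: issue@3 deps=(None,None) exec_start@3 write@4
I3 mul r1: issue@4 deps=(None,None) exec_start@4 write@7
I4 add r3: issue@5 deps=(0,0) exec_start@5 write@6
I5 add r4: issue@6 deps=(3,3) exec_start@7 write@8
I6 add r3: issue@7 deps=(3,3) exec_start@7 write@9

Answer: 3 3 4 7 6 8 9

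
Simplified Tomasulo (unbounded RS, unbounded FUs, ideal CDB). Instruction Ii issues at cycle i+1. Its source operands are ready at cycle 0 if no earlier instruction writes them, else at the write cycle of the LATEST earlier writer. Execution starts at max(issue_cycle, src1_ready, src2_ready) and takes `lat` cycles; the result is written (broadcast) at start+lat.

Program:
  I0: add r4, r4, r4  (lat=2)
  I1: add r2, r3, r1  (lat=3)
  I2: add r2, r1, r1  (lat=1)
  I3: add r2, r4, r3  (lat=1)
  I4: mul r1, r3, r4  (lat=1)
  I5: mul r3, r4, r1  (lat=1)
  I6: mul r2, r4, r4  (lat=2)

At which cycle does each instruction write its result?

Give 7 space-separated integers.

I0 add r4: issue@1 deps=(None,None) exec_start@1 write@3
I1 add r2: issue@2 deps=(None,None) exec_start@2 write@5
I2 add r2: issue@3 deps=(None,None) exec_start@3 write@4
I3 add r2: issue@4 deps=(0,None) exec_start@4 write@5
I4 mul r1: issue@5 deps=(None,0) exec_start@5 write@6
I5 mul r3: issue@6 deps=(0,4) exec_start@6 write@7
I6 mul r2: issue@7 deps=(0,0) exec_start@7 write@9

Answer: 3 5 4 5 6 7 9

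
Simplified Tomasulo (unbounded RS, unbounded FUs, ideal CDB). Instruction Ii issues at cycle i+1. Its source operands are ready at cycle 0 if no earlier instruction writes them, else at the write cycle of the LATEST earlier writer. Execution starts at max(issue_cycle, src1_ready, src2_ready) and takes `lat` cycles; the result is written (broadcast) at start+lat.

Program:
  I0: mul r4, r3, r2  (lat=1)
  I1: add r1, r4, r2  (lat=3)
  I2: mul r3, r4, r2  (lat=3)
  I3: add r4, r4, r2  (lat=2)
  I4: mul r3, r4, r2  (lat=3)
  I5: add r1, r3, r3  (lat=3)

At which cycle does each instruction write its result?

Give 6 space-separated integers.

I0 mul r4: issue@1 deps=(None,None) exec_start@1 write@2
I1 add r1: issue@2 deps=(0,None) exec_start@2 write@5
I2 mul r3: issue@3 deps=(0,None) exec_start@3 write@6
I3 add r4: issue@4 deps=(0,None) exec_start@4 write@6
I4 mul r3: issue@5 deps=(3,None) exec_start@6 write@9
I5 add r1: issue@6 deps=(4,4) exec_start@9 write@12

Answer: 2 5 6 6 9 12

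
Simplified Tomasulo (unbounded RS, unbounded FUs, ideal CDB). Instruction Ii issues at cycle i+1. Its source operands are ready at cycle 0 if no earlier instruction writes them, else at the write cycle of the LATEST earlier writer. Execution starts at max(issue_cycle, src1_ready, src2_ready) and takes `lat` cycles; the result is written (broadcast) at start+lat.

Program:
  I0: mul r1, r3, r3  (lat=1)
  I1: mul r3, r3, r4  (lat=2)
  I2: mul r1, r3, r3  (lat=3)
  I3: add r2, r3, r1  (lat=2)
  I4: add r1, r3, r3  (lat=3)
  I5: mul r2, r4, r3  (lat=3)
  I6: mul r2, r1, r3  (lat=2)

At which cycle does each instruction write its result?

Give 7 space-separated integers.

I0 mul r1: issue@1 deps=(None,None) exec_start@1 write@2
I1 mul r3: issue@2 deps=(None,None) exec_start@2 write@4
I2 mul r1: issue@3 deps=(1,1) exec_start@4 write@7
I3 add r2: issue@4 deps=(1,2) exec_start@7 write@9
I4 add r1: issue@5 deps=(1,1) exec_start@5 write@8
I5 mul r2: issue@6 deps=(None,1) exec_start@6 write@9
I6 mul r2: issue@7 deps=(4,1) exec_start@8 write@10

Answer: 2 4 7 9 8 9 10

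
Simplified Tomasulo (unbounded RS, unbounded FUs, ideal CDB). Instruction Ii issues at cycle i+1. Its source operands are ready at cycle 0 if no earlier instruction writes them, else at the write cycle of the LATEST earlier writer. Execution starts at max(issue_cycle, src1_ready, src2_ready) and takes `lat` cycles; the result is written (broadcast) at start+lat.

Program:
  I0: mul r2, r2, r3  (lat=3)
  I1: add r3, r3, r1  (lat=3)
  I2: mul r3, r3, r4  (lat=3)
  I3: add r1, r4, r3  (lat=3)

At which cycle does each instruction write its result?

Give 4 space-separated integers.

Answer: 4 5 8 11

Derivation:
I0 mul r2: issue@1 deps=(None,None) exec_start@1 write@4
I1 add r3: issue@2 deps=(None,None) exec_start@2 write@5
I2 mul r3: issue@3 deps=(1,None) exec_start@5 write@8
I3 add r1: issue@4 deps=(None,2) exec_start@8 write@11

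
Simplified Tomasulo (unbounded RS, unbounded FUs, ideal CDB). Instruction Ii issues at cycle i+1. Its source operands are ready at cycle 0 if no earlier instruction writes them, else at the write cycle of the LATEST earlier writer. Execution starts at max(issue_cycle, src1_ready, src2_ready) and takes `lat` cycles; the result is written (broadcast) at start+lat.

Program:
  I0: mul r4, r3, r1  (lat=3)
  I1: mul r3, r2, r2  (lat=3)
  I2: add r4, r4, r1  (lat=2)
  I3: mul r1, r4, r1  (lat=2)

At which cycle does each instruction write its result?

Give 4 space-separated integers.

Answer: 4 5 6 8

Derivation:
I0 mul r4: issue@1 deps=(None,None) exec_start@1 write@4
I1 mul r3: issue@2 deps=(None,None) exec_start@2 write@5
I2 add r4: issue@3 deps=(0,None) exec_start@4 write@6
I3 mul r1: issue@4 deps=(2,None) exec_start@6 write@8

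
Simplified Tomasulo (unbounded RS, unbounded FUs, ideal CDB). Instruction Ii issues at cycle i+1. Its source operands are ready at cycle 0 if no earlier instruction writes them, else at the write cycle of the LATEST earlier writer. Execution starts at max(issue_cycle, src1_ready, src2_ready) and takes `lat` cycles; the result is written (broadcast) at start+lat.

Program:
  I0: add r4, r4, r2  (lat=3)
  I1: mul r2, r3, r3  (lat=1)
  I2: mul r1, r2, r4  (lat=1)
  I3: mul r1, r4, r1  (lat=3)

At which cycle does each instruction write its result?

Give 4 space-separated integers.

I0 add r4: issue@1 deps=(None,None) exec_start@1 write@4
I1 mul r2: issue@2 deps=(None,None) exec_start@2 write@3
I2 mul r1: issue@3 deps=(1,0) exec_start@4 write@5
I3 mul r1: issue@4 deps=(0,2) exec_start@5 write@8

Answer: 4 3 5 8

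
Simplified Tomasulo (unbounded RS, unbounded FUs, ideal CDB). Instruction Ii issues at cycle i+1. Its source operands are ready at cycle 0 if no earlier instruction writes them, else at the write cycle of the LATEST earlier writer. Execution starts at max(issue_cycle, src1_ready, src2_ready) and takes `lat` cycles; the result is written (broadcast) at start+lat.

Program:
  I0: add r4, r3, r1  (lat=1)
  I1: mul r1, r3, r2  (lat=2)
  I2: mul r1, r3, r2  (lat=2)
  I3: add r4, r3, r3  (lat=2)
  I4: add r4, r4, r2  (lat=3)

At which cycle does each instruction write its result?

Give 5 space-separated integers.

I0 add r4: issue@1 deps=(None,None) exec_start@1 write@2
I1 mul r1: issue@2 deps=(None,None) exec_start@2 write@4
I2 mul r1: issue@3 deps=(None,None) exec_start@3 write@5
I3 add r4: issue@4 deps=(None,None) exec_start@4 write@6
I4 add r4: issue@5 deps=(3,None) exec_start@6 write@9

Answer: 2 4 5 6 9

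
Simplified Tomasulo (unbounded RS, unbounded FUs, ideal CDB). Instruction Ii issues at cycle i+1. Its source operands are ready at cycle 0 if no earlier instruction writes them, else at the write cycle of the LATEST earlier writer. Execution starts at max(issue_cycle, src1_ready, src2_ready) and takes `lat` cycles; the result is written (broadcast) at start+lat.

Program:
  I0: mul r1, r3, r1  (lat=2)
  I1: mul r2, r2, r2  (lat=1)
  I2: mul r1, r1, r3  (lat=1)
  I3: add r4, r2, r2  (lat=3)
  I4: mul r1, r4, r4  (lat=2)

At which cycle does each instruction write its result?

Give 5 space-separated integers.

I0 mul r1: issue@1 deps=(None,None) exec_start@1 write@3
I1 mul r2: issue@2 deps=(None,None) exec_start@2 write@3
I2 mul r1: issue@3 deps=(0,None) exec_start@3 write@4
I3 add r4: issue@4 deps=(1,1) exec_start@4 write@7
I4 mul r1: issue@5 deps=(3,3) exec_start@7 write@9

Answer: 3 3 4 7 9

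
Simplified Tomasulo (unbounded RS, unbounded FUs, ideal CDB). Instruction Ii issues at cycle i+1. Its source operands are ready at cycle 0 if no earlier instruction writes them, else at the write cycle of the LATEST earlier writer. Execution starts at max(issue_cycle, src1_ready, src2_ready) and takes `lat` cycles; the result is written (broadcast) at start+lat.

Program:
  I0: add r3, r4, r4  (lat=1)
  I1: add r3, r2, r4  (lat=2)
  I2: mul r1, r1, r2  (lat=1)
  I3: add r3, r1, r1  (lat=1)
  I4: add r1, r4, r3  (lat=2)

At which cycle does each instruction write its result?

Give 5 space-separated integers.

Answer: 2 4 4 5 7

Derivation:
I0 add r3: issue@1 deps=(None,None) exec_start@1 write@2
I1 add r3: issue@2 deps=(None,None) exec_start@2 write@4
I2 mul r1: issue@3 deps=(None,None) exec_start@3 write@4
I3 add r3: issue@4 deps=(2,2) exec_start@4 write@5
I4 add r1: issue@5 deps=(None,3) exec_start@5 write@7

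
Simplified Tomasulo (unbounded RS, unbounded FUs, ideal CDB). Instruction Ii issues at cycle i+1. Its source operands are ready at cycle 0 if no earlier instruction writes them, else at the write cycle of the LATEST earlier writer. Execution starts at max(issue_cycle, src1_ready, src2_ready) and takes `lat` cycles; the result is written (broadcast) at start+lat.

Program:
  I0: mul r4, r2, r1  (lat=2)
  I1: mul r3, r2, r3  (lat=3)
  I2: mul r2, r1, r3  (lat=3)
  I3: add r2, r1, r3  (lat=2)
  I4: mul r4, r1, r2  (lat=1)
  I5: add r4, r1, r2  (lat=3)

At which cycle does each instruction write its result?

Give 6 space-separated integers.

I0 mul r4: issue@1 deps=(None,None) exec_start@1 write@3
I1 mul r3: issue@2 deps=(None,None) exec_start@2 write@5
I2 mul r2: issue@3 deps=(None,1) exec_start@5 write@8
I3 add r2: issue@4 deps=(None,1) exec_start@5 write@7
I4 mul r4: issue@5 deps=(None,3) exec_start@7 write@8
I5 add r4: issue@6 deps=(None,3) exec_start@7 write@10

Answer: 3 5 8 7 8 10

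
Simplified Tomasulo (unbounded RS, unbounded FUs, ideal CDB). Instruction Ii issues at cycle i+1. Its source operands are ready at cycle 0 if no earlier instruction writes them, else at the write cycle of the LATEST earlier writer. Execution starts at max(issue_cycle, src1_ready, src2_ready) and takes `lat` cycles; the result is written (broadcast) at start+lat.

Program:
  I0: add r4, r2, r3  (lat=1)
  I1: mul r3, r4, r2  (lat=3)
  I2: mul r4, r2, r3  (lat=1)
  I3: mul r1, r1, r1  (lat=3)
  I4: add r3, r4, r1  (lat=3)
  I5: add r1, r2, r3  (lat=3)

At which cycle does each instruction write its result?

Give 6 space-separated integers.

I0 add r4: issue@1 deps=(None,None) exec_start@1 write@2
I1 mul r3: issue@2 deps=(0,None) exec_start@2 write@5
I2 mul r4: issue@3 deps=(None,1) exec_start@5 write@6
I3 mul r1: issue@4 deps=(None,None) exec_start@4 write@7
I4 add r3: issue@5 deps=(2,3) exec_start@7 write@10
I5 add r1: issue@6 deps=(None,4) exec_start@10 write@13

Answer: 2 5 6 7 10 13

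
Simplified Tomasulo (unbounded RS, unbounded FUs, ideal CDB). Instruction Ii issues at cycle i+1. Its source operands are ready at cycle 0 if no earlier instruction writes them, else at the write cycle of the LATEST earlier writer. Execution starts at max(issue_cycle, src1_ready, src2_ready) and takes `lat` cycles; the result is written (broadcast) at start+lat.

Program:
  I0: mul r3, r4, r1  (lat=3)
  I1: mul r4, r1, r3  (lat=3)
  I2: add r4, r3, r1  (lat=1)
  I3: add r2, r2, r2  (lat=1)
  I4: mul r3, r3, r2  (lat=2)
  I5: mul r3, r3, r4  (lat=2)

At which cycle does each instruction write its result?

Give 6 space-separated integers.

I0 mul r3: issue@1 deps=(None,None) exec_start@1 write@4
I1 mul r4: issue@2 deps=(None,0) exec_start@4 write@7
I2 add r4: issue@3 deps=(0,None) exec_start@4 write@5
I3 add r2: issue@4 deps=(None,None) exec_start@4 write@5
I4 mul r3: issue@5 deps=(0,3) exec_start@5 write@7
I5 mul r3: issue@6 deps=(4,2) exec_start@7 write@9

Answer: 4 7 5 5 7 9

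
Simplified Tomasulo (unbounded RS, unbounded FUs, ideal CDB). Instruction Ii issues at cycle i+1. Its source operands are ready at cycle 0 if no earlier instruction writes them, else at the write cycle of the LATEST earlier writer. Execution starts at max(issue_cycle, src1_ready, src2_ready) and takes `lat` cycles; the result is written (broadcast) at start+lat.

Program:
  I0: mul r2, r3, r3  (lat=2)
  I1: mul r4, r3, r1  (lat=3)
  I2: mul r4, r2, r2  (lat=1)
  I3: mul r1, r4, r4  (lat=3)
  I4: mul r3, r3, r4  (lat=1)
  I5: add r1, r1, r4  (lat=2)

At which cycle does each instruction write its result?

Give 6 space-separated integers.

I0 mul r2: issue@1 deps=(None,None) exec_start@1 write@3
I1 mul r4: issue@2 deps=(None,None) exec_start@2 write@5
I2 mul r4: issue@3 deps=(0,0) exec_start@3 write@4
I3 mul r1: issue@4 deps=(2,2) exec_start@4 write@7
I4 mul r3: issue@5 deps=(None,2) exec_start@5 write@6
I5 add r1: issue@6 deps=(3,2) exec_start@7 write@9

Answer: 3 5 4 7 6 9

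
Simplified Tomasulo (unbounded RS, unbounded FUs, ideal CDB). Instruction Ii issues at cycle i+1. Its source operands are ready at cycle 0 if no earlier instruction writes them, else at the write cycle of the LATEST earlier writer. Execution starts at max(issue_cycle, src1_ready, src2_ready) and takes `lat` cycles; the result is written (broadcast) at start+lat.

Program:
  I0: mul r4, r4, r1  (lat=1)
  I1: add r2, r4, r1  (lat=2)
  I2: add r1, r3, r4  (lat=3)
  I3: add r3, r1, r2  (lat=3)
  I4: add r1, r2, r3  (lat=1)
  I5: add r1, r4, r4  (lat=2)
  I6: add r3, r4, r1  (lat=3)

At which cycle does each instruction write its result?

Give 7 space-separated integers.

Answer: 2 4 6 9 10 8 11

Derivation:
I0 mul r4: issue@1 deps=(None,None) exec_start@1 write@2
I1 add r2: issue@2 deps=(0,None) exec_start@2 write@4
I2 add r1: issue@3 deps=(None,0) exec_start@3 write@6
I3 add r3: issue@4 deps=(2,1) exec_start@6 write@9
I4 add r1: issue@5 deps=(1,3) exec_start@9 write@10
I5 add r1: issue@6 deps=(0,0) exec_start@6 write@8
I6 add r3: issue@7 deps=(0,5) exec_start@8 write@11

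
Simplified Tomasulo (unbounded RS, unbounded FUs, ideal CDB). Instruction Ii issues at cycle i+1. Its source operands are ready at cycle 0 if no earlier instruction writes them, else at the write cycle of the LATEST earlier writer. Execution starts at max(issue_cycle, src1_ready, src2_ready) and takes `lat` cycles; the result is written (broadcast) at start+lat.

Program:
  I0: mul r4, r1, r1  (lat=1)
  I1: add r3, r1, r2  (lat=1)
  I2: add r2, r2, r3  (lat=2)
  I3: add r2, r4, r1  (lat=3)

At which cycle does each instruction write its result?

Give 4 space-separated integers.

Answer: 2 3 5 7

Derivation:
I0 mul r4: issue@1 deps=(None,None) exec_start@1 write@2
I1 add r3: issue@2 deps=(None,None) exec_start@2 write@3
I2 add r2: issue@3 deps=(None,1) exec_start@3 write@5
I3 add r2: issue@4 deps=(0,None) exec_start@4 write@7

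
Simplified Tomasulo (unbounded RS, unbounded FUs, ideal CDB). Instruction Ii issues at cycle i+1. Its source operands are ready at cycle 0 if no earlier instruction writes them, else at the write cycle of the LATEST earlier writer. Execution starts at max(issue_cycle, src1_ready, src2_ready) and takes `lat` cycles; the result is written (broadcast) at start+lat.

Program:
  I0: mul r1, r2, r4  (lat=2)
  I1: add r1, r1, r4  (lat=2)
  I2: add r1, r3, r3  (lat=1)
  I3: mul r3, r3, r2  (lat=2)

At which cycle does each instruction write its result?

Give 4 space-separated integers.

Answer: 3 5 4 6

Derivation:
I0 mul r1: issue@1 deps=(None,None) exec_start@1 write@3
I1 add r1: issue@2 deps=(0,None) exec_start@3 write@5
I2 add r1: issue@3 deps=(None,None) exec_start@3 write@4
I3 mul r3: issue@4 deps=(None,None) exec_start@4 write@6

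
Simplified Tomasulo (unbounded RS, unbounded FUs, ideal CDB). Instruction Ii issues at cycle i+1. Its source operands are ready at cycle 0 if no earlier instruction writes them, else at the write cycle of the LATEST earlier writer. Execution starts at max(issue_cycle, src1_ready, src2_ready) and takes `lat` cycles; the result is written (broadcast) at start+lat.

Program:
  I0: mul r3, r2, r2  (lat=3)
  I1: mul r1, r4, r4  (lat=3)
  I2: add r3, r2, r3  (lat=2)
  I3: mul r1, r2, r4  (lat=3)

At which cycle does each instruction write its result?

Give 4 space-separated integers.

I0 mul r3: issue@1 deps=(None,None) exec_start@1 write@4
I1 mul r1: issue@2 deps=(None,None) exec_start@2 write@5
I2 add r3: issue@3 deps=(None,0) exec_start@4 write@6
I3 mul r1: issue@4 deps=(None,None) exec_start@4 write@7

Answer: 4 5 6 7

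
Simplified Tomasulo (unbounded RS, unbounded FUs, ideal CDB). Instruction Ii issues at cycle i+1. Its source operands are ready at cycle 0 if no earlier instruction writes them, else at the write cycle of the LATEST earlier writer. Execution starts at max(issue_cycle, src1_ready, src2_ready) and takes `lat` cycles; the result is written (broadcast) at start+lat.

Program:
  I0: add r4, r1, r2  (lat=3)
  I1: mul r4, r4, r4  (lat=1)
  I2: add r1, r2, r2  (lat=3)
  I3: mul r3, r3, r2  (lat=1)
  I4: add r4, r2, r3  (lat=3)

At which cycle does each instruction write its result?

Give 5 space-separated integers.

Answer: 4 5 6 5 8

Derivation:
I0 add r4: issue@1 deps=(None,None) exec_start@1 write@4
I1 mul r4: issue@2 deps=(0,0) exec_start@4 write@5
I2 add r1: issue@3 deps=(None,None) exec_start@3 write@6
I3 mul r3: issue@4 deps=(None,None) exec_start@4 write@5
I4 add r4: issue@5 deps=(None,3) exec_start@5 write@8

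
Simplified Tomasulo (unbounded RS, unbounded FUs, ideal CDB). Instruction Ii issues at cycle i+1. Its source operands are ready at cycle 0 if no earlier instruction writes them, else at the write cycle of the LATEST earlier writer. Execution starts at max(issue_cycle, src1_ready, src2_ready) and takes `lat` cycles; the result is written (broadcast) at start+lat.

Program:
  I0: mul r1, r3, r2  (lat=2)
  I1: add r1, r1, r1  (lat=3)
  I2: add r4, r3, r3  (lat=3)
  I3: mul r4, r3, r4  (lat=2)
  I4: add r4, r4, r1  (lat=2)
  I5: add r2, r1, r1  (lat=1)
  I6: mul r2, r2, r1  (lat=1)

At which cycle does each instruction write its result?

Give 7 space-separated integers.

I0 mul r1: issue@1 deps=(None,None) exec_start@1 write@3
I1 add r1: issue@2 deps=(0,0) exec_start@3 write@6
I2 add r4: issue@3 deps=(None,None) exec_start@3 write@6
I3 mul r4: issue@4 deps=(None,2) exec_start@6 write@8
I4 add r4: issue@5 deps=(3,1) exec_start@8 write@10
I5 add r2: issue@6 deps=(1,1) exec_start@6 write@7
I6 mul r2: issue@7 deps=(5,1) exec_start@7 write@8

Answer: 3 6 6 8 10 7 8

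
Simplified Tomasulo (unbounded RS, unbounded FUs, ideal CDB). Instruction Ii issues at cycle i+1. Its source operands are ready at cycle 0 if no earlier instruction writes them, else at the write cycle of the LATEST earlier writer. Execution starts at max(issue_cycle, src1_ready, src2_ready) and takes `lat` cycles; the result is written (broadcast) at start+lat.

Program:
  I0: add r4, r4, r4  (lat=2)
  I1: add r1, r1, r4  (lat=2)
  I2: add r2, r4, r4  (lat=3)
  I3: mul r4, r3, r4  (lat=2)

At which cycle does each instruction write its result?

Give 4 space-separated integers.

I0 add r4: issue@1 deps=(None,None) exec_start@1 write@3
I1 add r1: issue@2 deps=(None,0) exec_start@3 write@5
I2 add r2: issue@3 deps=(0,0) exec_start@3 write@6
I3 mul r4: issue@4 deps=(None,0) exec_start@4 write@6

Answer: 3 5 6 6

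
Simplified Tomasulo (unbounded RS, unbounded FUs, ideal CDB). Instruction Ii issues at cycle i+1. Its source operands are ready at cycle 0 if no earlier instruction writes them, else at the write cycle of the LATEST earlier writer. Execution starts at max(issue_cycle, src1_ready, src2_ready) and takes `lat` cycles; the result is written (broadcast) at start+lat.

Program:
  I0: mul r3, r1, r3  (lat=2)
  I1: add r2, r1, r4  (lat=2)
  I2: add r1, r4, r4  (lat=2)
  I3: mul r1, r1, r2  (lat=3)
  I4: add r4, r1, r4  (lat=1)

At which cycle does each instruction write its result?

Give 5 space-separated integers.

Answer: 3 4 5 8 9

Derivation:
I0 mul r3: issue@1 deps=(None,None) exec_start@1 write@3
I1 add r2: issue@2 deps=(None,None) exec_start@2 write@4
I2 add r1: issue@3 deps=(None,None) exec_start@3 write@5
I3 mul r1: issue@4 deps=(2,1) exec_start@5 write@8
I4 add r4: issue@5 deps=(3,None) exec_start@8 write@9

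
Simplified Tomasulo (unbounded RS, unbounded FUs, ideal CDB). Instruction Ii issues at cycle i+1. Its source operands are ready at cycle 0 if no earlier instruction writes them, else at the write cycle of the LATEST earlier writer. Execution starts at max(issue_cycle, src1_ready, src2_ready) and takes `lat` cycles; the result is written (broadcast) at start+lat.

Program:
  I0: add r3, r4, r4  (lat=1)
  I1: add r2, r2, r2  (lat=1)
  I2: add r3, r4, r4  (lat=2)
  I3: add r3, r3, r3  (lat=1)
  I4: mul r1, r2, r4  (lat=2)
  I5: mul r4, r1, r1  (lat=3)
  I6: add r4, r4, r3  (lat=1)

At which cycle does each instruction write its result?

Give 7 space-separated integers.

Answer: 2 3 5 6 7 10 11

Derivation:
I0 add r3: issue@1 deps=(None,None) exec_start@1 write@2
I1 add r2: issue@2 deps=(None,None) exec_start@2 write@3
I2 add r3: issue@3 deps=(None,None) exec_start@3 write@5
I3 add r3: issue@4 deps=(2,2) exec_start@5 write@6
I4 mul r1: issue@5 deps=(1,None) exec_start@5 write@7
I5 mul r4: issue@6 deps=(4,4) exec_start@7 write@10
I6 add r4: issue@7 deps=(5,3) exec_start@10 write@11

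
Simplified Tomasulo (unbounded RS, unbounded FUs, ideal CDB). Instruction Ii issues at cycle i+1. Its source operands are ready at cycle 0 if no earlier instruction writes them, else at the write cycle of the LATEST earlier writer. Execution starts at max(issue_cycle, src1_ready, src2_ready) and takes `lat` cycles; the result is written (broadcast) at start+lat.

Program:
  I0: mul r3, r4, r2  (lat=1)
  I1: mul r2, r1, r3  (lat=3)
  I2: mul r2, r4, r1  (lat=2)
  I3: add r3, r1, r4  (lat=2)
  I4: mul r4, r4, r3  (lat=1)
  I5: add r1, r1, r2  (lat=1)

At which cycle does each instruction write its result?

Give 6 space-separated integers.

Answer: 2 5 5 6 7 7

Derivation:
I0 mul r3: issue@1 deps=(None,None) exec_start@1 write@2
I1 mul r2: issue@2 deps=(None,0) exec_start@2 write@5
I2 mul r2: issue@3 deps=(None,None) exec_start@3 write@5
I3 add r3: issue@4 deps=(None,None) exec_start@4 write@6
I4 mul r4: issue@5 deps=(None,3) exec_start@6 write@7
I5 add r1: issue@6 deps=(None,2) exec_start@6 write@7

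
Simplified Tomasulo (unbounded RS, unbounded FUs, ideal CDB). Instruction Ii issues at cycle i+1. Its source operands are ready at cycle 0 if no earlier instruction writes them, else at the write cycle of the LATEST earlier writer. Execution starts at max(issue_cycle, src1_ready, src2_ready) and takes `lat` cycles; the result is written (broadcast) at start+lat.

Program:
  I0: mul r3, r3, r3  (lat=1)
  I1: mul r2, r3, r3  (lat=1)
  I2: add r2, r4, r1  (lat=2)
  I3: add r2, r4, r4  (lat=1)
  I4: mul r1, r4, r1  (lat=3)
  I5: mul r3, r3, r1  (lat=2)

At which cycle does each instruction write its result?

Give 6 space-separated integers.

I0 mul r3: issue@1 deps=(None,None) exec_start@1 write@2
I1 mul r2: issue@2 deps=(0,0) exec_start@2 write@3
I2 add r2: issue@3 deps=(None,None) exec_start@3 write@5
I3 add r2: issue@4 deps=(None,None) exec_start@4 write@5
I4 mul r1: issue@5 deps=(None,None) exec_start@5 write@8
I5 mul r3: issue@6 deps=(0,4) exec_start@8 write@10

Answer: 2 3 5 5 8 10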